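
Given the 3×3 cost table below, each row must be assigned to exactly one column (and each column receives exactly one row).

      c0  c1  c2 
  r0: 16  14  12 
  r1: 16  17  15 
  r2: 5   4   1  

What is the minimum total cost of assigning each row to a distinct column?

Minimum assignment cost: 31

optimal assignment: row0→col1 (cost 14), row1→col0 (cost 16), row2→col2 (cost 1)
total = 14 + 16 + 1 = 31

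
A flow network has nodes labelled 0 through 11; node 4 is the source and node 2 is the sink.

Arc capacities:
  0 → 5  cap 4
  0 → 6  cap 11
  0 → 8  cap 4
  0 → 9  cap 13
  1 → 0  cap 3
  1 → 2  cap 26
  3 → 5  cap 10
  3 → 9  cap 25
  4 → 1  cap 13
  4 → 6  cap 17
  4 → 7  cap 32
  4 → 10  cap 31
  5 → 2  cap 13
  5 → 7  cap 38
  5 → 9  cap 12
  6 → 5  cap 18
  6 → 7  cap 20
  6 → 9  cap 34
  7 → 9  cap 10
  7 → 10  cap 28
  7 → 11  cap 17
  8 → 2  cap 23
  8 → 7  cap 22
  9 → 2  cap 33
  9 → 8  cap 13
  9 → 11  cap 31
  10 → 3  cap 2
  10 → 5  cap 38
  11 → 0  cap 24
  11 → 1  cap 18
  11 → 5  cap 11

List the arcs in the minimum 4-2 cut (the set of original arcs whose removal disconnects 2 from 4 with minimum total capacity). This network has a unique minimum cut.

augment #1: 4→1→2 push 13
augment #2: 4→6→5→2 push 13
augment #3: 4→6→9→2 push 4
augment #4: 4→7→9→2 push 10
augment #5: 4→7→11→1→2 push 13
augment #6: 4→10→3→9→2 push 2
augment #7: 4→10→5→9→2 push 12
augment #8: 4→7→11→0→8→2 push 4
augment #9: 4→10→5→6→9→2 push 5
augment #10: 4→10→5→6→9→8→2 push 8
max flow = 84; residual-reachable set from 4 gives S-side
cut edges (S→T): {(4,1), (4,6), (5,2), (5,9), (7,9), (7,11), (10,3)} total cap 84

Min-cut arcs: {(4,1), (4,6), (5,2), (5,9), (7,9), (7,11), (10,3)} (total capacity 84)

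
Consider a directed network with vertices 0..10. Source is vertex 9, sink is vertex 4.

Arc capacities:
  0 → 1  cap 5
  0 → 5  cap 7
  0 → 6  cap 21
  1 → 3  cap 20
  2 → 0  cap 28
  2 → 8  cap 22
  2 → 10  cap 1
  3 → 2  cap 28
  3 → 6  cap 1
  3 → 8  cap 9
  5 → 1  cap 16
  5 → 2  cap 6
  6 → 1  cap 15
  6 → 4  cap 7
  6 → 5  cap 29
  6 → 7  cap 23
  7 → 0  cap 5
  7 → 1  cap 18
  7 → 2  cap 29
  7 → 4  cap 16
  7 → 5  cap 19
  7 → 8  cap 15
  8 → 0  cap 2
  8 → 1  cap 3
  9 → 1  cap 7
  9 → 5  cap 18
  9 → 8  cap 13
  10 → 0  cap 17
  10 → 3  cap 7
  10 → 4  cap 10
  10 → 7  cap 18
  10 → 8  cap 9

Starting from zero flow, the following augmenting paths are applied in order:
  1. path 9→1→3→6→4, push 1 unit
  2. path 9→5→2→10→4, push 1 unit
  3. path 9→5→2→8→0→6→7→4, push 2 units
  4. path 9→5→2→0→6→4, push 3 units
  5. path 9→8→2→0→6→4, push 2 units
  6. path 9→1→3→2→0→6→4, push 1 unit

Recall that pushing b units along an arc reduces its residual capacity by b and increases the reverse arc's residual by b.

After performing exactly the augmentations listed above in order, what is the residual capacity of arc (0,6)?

Residual capacity of (0,6): 13

after path 1 (9→1→3→6→4, push 1): res(0,6)=21
after path 2 (9→5→2→10→4, push 1): res(0,6)=21
after path 3 (9→5→2→8→0→6→7→4, push 2): res(0,6)=19
after path 4 (9→5→2→0→6→4, push 3): res(0,6)=16
after path 5 (9→8→2→0→6→4, push 2): res(0,6)=14
after path 6 (9→1→3→2→0→6→4, push 1): res(0,6)=13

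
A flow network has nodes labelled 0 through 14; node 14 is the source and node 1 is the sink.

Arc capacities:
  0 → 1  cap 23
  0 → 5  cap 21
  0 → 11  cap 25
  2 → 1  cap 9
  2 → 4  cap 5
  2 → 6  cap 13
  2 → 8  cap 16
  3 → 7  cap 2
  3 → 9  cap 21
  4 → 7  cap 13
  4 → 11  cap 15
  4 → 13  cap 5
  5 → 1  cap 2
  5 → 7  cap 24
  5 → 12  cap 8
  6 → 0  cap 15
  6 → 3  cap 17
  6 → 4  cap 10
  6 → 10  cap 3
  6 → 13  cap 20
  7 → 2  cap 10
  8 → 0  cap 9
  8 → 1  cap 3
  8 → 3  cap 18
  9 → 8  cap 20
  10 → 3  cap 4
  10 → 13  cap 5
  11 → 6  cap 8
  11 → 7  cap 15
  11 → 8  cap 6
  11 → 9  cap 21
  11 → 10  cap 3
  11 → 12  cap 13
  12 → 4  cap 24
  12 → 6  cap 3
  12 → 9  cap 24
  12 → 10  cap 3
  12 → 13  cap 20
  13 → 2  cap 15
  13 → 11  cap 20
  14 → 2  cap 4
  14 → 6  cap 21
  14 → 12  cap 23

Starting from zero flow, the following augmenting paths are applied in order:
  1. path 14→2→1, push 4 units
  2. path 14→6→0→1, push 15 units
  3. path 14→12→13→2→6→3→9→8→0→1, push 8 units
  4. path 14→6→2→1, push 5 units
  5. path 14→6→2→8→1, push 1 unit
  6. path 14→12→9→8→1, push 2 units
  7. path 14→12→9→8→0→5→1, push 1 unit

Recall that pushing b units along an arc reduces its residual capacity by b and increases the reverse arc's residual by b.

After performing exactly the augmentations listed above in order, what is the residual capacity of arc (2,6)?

after path 1 (14→2→1, push 4): res(2,6)=13
after path 2 (14→6→0→1, push 15): res(2,6)=13
after path 3 (14→12→13→2→6→3→9→8→0→1, push 8): res(2,6)=5
after path 4 (14→6→2→1, push 5): res(2,6)=10
after path 5 (14→6→2→8→1, push 1): res(2,6)=11
after path 6 (14→12→9→8→1, push 2): res(2,6)=11
after path 7 (14→12→9→8→0→5→1, push 1): res(2,6)=11

Residual capacity of (2,6): 11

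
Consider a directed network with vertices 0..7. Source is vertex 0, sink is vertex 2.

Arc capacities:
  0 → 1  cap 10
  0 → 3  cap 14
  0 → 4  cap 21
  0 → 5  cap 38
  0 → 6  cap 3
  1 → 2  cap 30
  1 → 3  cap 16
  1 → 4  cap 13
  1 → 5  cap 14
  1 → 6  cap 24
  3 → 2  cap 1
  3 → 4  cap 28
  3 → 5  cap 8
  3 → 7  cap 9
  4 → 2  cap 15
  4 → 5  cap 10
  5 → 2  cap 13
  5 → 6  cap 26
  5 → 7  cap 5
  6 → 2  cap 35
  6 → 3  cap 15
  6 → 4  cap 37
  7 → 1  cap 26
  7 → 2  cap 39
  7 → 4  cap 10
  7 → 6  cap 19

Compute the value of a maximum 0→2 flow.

Maximum flow value: 82

augment #1: 0→1→2 bottleneck 10, total now 10
augment #2: 0→3→2 bottleneck 1, total now 11
augment #3: 0→4→2 bottleneck 15, total now 26
augment #4: 0→5→2 bottleneck 13, total now 39
augment #5: 0→6→2 bottleneck 3, total now 42
augment #6: 0→3→7→2 bottleneck 9, total now 51
augment #7: 0→5→6→2 bottleneck 25, total now 76
augment #8: 0→3→5→6→2 bottleneck 1, total now 77
augment #9: 0→3→5→7→2 bottleneck 3, total now 80
augment #10: 0→4→5→7→2 bottleneck 2, total now 82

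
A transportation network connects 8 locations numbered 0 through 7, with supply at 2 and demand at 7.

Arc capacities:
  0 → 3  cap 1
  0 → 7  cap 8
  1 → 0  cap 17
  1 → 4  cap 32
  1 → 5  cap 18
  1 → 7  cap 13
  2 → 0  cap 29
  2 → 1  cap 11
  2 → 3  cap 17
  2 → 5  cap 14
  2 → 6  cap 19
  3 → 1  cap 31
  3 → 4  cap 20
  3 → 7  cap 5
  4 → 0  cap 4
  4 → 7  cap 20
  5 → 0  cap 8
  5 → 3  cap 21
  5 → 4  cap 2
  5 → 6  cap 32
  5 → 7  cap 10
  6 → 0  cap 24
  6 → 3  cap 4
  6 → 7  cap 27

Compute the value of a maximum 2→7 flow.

augment #1: 2→0→7 bottleneck 8, total now 8
augment #2: 2→1→7 bottleneck 11, total now 19
augment #3: 2→3→7 bottleneck 5, total now 24
augment #4: 2→5→7 bottleneck 10, total now 34
augment #5: 2→6→7 bottleneck 19, total now 53
augment #6: 2→3→1→7 bottleneck 2, total now 55
augment #7: 2→3→4→7 bottleneck 10, total now 65
augment #8: 2→5→4→7 bottleneck 2, total now 67
augment #9: 2→5→6→7 bottleneck 2, total now 69
augment #10: 2→0→3→4→7 bottleneck 1, total now 70

Maximum flow value: 70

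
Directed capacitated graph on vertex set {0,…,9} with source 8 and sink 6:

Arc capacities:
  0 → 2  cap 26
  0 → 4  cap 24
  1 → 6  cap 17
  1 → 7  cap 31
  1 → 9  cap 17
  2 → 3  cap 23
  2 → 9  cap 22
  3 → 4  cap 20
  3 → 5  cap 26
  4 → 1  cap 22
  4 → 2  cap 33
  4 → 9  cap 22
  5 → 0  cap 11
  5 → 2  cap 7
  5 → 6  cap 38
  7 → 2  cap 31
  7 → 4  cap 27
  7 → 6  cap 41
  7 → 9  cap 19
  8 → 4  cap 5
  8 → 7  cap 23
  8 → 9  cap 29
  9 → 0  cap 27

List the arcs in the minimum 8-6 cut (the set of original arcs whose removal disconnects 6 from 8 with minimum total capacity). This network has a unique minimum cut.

augment #1: 8→7→6 push 23
augment #2: 8→4→1→6 push 5
augment #3: 8→9→0→4→1→6 push 12
augment #4: 8→9→0→2→3→5→6 push 15
max flow = 55; residual-reachable set from 8 gives S-side
cut edges (S→T): {(8,4), (8,7), (9,0)} total cap 55

Min-cut arcs: {(8,4), (8,7), (9,0)} (total capacity 55)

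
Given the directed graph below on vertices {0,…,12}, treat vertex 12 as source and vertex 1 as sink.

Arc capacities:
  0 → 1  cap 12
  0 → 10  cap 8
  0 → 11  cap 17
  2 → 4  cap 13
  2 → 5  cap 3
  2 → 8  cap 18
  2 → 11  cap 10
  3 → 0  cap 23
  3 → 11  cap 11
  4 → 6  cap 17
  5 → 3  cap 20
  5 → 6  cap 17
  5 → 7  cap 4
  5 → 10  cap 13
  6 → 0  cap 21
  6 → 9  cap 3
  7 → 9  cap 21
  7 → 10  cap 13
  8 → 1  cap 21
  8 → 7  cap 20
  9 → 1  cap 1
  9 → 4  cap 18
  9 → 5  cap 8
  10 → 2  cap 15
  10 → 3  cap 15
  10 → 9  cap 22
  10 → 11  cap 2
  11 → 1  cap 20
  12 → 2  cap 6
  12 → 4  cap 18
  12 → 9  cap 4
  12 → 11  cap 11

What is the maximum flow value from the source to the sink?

augment #1: 12→9→1 bottleneck 1, total now 1
augment #2: 12→11→1 bottleneck 11, total now 12
augment #3: 12→2→8→1 bottleneck 6, total now 18
augment #4: 12→4→6→0→1 bottleneck 12, total now 30
augment #5: 12→4→6→0→11→1 bottleneck 5, total now 35
augment #6: 12→9→5→3→11→1 bottleneck 3, total now 38

Maximum flow value: 38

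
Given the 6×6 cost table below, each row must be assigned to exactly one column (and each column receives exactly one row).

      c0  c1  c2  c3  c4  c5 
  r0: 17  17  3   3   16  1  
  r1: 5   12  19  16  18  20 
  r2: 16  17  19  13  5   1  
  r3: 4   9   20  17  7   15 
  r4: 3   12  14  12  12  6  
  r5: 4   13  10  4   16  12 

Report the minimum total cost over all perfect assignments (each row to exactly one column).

optimal assignment: row0→col2 (cost 3), row1→col1 (cost 12), row2→col5 (cost 1), row3→col4 (cost 7), row4→col0 (cost 3), row5→col3 (cost 4)
total = 3 + 12 + 1 + 7 + 3 + 4 = 30

Minimum assignment cost: 30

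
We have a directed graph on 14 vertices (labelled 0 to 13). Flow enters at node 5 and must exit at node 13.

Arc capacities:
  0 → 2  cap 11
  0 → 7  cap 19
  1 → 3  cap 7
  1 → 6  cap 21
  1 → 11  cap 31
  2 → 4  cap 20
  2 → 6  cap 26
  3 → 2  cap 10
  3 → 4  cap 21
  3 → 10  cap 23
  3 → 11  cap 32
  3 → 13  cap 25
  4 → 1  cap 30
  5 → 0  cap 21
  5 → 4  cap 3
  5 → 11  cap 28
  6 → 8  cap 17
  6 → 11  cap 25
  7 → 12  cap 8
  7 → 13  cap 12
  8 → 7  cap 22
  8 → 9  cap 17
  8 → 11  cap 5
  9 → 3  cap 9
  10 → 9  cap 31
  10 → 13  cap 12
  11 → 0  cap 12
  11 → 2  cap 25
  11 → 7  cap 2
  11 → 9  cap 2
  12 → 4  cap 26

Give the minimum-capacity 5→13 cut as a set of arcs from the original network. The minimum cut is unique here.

augment #1: 5→0→7→13 push 12
augment #2: 5→4→1→3→13 push 3
augment #3: 5→11→9→3→13 push 2
augment #4: 5→0→2→4→1→3→13 push 4
augment #5: 5→0→2→6→8→9→3→13 push 5
augment #6: 5→11→2→6→8→9→3→13 push 2
max flow = 28; residual-reachable set from 5 gives S-side
cut edges (S→T): {(1,3), (7,13), (9,3)} total cap 28

Min-cut arcs: {(1,3), (7,13), (9,3)} (total capacity 28)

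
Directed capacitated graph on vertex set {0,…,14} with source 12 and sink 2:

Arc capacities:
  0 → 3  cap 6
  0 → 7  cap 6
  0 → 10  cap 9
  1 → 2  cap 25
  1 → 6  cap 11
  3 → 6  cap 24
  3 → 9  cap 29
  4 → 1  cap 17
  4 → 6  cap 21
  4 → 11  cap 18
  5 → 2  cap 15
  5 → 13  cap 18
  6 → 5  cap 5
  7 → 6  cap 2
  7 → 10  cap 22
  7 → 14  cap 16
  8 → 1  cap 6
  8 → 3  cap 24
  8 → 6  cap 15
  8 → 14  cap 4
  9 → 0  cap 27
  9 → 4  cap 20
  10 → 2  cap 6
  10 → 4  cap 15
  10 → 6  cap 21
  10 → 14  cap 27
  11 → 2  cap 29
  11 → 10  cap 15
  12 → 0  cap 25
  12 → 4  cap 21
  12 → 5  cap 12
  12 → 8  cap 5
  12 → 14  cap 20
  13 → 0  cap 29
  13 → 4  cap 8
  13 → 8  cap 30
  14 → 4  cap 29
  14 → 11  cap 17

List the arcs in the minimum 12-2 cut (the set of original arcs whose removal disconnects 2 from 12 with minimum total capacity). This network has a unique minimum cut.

Min-cut arcs: {(4,1), (5,2), (8,1), (10,2), (11,2)} (total capacity 73)

augment #1: 12→5→2 push 12
augment #2: 12→0→10→2 push 6
augment #3: 12→4→1→2 push 17
augment #4: 12→4→11→2 push 4
augment #5: 12→8→1→2 push 5
augment #6: 12→14→11→2 push 17
augment #7: 12→14→4→11→2 push 3
augment #8: 12→0→3→6→5→2 push 3
augment #9: 12→0→10→4→11→2 push 3
augment #10: 12→0→3→9→4→11→2 push 2
augment #11: 12→0→3→6→5→13→8→1→2 push 1
max flow = 73; residual-reachable set from 12 gives S-side
cut edges (S→T): {(4,1), (5,2), (8,1), (10,2), (11,2)} total cap 73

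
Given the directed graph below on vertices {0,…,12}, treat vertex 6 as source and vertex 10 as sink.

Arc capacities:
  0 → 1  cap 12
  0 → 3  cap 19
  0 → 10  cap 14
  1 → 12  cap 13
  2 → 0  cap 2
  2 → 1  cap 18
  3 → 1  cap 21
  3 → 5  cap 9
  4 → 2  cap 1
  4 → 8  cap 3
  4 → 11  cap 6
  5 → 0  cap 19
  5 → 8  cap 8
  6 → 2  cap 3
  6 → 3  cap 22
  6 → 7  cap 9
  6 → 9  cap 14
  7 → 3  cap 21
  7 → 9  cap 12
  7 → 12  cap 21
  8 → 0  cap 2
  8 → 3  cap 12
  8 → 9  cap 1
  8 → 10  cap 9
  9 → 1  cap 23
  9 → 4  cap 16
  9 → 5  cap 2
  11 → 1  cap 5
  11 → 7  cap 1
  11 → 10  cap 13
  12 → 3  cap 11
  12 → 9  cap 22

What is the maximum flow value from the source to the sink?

Maximum flow value: 22

augment #1: 6→2→0→10 bottleneck 2, total now 2
augment #2: 6→3→5→0→10 bottleneck 9, total now 11
augment #3: 6→9→4→8→10 bottleneck 3, total now 14
augment #4: 6→9→4→11→10 bottleneck 6, total now 20
augment #5: 6→9→5→0→10 bottleneck 2, total now 22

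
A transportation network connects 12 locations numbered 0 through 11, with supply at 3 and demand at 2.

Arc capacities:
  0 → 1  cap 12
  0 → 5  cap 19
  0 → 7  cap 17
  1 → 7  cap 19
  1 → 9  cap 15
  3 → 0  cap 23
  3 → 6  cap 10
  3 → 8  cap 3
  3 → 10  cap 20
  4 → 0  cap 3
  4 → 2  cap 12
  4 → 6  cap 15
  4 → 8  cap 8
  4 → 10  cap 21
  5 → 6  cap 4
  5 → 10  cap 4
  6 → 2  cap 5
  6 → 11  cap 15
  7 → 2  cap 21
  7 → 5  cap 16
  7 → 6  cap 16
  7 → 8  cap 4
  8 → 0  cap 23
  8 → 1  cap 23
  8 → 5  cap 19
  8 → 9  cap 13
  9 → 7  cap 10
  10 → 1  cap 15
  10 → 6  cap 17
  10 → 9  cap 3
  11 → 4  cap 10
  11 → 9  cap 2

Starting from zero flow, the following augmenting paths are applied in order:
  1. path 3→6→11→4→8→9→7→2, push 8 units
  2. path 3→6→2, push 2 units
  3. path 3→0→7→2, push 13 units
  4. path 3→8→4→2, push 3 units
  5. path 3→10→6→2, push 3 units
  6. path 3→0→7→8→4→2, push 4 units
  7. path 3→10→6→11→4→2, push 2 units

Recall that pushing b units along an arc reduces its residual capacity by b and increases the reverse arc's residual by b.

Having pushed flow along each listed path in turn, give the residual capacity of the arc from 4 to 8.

Residual capacity of (4,8): 7

after path 1 (3→6→11→4→8→9→7→2, push 8): res(4,8)=0
after path 2 (3→6→2, push 2): res(4,8)=0
after path 3 (3→0→7→2, push 13): res(4,8)=0
after path 4 (3→8→4→2, push 3): res(4,8)=3
after path 5 (3→10→6→2, push 3): res(4,8)=3
after path 6 (3→0→7→8→4→2, push 4): res(4,8)=7
after path 7 (3→10→6→11→4→2, push 2): res(4,8)=7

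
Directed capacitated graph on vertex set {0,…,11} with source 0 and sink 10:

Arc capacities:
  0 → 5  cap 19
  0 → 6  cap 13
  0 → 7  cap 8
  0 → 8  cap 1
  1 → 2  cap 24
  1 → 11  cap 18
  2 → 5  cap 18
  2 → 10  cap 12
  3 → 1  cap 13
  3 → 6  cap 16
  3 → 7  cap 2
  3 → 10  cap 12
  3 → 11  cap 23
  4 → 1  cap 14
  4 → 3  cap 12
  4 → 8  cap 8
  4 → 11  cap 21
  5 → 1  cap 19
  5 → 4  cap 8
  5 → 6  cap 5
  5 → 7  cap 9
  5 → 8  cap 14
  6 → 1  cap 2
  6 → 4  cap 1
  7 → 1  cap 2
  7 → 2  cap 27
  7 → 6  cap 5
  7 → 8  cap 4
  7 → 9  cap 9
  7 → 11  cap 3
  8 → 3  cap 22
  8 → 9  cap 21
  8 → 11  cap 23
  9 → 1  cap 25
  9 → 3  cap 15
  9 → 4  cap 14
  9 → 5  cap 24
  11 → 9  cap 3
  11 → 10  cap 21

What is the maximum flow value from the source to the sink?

augment #1: 0→7→2→10 bottleneck 8, total now 8
augment #2: 0→8→3→10 bottleneck 1, total now 9
augment #3: 0→5→1→2→10 bottleneck 4, total now 13
augment #4: 0→5→1→11→10 bottleneck 15, total now 28
augment #5: 0→6→1→11→10 bottleneck 2, total now 30
augment #6: 0→6→4→3→10 bottleneck 1, total now 31

Maximum flow value: 31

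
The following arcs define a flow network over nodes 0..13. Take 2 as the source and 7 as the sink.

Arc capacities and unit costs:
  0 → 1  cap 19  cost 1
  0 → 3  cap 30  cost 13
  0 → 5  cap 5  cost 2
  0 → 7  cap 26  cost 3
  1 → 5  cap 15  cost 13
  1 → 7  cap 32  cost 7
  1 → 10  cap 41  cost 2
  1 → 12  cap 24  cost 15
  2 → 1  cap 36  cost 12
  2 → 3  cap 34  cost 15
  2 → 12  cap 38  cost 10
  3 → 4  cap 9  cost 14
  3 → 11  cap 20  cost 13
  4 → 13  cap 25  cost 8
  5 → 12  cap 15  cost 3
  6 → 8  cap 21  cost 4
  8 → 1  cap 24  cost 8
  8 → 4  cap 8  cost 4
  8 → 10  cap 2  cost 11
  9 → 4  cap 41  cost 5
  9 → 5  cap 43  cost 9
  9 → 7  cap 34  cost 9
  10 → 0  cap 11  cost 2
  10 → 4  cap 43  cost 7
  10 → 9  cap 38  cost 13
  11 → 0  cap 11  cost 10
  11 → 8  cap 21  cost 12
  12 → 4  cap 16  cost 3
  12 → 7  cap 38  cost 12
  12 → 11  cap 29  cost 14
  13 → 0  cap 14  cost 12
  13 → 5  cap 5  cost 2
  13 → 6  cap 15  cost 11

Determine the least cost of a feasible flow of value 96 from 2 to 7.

Minimum cost for 96 units: 2549

shortest-cost path #1: 2→1→7 push 32 @ unit cost 19 (adds 608)
shortest-cost path #2: 2→1→10→0→7 push 4 @ unit cost 19 (adds 76)
shortest-cost path #3: 2→12→7 push 38 @ unit cost 22 (adds 836)
shortest-cost path #4: 2→3→11→0→7 push 11 @ unit cost 41 (adds 451)
shortest-cost path #5: 2→3→4→13→0→7 push 9 @ unit cost 52 (adds 468)
shortest-cost path #6: 2→3→11→8→1→10→0→7 push 2 @ unit cost 55 (adds 110)
total cost = 2549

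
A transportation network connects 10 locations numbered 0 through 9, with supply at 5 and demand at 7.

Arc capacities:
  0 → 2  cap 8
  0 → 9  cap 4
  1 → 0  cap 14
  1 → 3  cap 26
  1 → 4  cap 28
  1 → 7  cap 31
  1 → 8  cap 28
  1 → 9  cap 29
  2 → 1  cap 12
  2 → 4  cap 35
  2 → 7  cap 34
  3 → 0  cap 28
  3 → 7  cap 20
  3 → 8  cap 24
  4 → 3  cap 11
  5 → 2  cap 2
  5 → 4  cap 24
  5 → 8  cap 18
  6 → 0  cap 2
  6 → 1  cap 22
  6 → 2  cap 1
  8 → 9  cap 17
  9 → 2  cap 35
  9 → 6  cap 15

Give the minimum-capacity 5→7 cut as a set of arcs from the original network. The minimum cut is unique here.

Min-cut arcs: {(4,3), (5,2), (8,9)} (total capacity 30)

augment #1: 5→2→7 push 2
augment #2: 5→4→3→7 push 11
augment #3: 5→8→9→2→7 push 17
max flow = 30; residual-reachable set from 5 gives S-side
cut edges (S→T): {(4,3), (5,2), (8,9)} total cap 30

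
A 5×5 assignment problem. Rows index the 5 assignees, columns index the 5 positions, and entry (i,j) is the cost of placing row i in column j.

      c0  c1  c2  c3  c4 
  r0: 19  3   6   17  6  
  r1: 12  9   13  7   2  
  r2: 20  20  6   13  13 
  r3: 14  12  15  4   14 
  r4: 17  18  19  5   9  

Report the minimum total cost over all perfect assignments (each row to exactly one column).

optimal assignment: row0→col1 (cost 3), row1→col4 (cost 2), row2→col2 (cost 6), row3→col0 (cost 14), row4→col3 (cost 5)
total = 3 + 2 + 6 + 14 + 5 = 30

Minimum assignment cost: 30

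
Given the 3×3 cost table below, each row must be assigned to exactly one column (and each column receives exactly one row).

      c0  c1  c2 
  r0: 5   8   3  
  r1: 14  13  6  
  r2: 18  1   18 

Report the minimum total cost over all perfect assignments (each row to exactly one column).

optimal assignment: row0→col0 (cost 5), row1→col2 (cost 6), row2→col1 (cost 1)
total = 5 + 6 + 1 = 12

Minimum assignment cost: 12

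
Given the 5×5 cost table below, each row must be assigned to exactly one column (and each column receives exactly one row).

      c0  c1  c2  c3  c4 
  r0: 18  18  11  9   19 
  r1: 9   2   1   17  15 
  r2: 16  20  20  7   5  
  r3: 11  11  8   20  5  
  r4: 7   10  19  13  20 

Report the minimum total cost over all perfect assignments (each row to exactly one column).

optimal assignment: row0→col3 (cost 9), row1→col1 (cost 2), row2→col4 (cost 5), row3→col2 (cost 8), row4→col0 (cost 7)
total = 9 + 2 + 5 + 8 + 7 = 31

Minimum assignment cost: 31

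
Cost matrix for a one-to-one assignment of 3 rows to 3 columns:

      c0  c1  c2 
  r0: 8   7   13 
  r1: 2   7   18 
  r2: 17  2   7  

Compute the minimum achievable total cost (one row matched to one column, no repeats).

Minimum assignment cost: 16

optimal assignment: row0→col1 (cost 7), row1→col0 (cost 2), row2→col2 (cost 7)
total = 7 + 2 + 7 = 16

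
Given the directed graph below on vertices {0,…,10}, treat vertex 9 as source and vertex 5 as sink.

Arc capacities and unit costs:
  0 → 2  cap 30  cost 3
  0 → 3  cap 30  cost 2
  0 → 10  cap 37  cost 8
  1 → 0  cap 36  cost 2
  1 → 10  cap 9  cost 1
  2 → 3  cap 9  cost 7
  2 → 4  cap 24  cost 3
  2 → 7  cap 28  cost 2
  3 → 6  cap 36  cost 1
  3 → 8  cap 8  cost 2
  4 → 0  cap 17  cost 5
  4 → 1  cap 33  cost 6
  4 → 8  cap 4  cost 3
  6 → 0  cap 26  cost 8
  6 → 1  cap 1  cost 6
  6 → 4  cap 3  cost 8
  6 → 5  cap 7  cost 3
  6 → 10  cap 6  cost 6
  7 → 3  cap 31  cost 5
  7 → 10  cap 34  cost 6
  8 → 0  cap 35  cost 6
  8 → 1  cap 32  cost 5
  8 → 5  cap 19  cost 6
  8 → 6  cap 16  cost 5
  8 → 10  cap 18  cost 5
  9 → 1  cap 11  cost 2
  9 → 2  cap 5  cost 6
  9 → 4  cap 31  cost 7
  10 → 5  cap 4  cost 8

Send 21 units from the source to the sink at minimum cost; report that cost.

shortest-cost path #1: 9→1→0→3→6→5 push 7 @ unit cost 10 (adds 70)
shortest-cost path #2: 9→1→10→5 push 4 @ unit cost 11 (adds 44)
shortest-cost path #3: 9→4→8→5 push 4 @ unit cost 16 (adds 64)
shortest-cost path #4: 9→2→3→8→5 push 5 @ unit cost 21 (adds 105)
shortest-cost path #5: 9→4→0→3→8→5 push 1 @ unit cost 22 (adds 22)
total cost = 305

Minimum cost for 21 units: 305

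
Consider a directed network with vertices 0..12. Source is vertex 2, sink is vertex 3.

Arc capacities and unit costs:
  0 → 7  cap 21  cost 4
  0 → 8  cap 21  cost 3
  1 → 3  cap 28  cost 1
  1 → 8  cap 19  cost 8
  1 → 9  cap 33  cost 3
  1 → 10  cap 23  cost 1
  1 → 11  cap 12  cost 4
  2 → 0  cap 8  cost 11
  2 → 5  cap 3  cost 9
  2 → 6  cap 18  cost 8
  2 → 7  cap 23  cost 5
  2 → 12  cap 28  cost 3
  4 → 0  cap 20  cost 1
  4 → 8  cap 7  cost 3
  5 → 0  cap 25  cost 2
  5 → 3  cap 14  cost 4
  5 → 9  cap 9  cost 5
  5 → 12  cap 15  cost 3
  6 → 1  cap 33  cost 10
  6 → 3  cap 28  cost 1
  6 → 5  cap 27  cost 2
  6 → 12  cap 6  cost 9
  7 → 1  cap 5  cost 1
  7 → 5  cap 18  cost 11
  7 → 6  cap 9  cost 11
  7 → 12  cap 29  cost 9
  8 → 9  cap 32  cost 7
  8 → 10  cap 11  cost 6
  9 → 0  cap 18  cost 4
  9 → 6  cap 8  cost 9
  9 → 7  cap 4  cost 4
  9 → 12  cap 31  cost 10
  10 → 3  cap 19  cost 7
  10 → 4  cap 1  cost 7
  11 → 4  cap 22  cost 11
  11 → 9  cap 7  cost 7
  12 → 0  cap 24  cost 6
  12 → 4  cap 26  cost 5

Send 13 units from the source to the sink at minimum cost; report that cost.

Minimum cost for 13 units: 107

shortest-cost path #1: 2→7→1→3 push 5 @ unit cost 7 (adds 35)
shortest-cost path #2: 2→6→3 push 8 @ unit cost 9 (adds 72)
total cost = 107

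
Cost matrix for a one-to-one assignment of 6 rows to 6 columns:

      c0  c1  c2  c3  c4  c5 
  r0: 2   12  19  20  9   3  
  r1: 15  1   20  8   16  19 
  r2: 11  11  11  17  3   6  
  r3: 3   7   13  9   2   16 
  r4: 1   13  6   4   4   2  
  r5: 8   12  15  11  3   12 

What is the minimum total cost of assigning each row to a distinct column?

optimal assignment: row0→col5 (cost 3), row1→col1 (cost 1), row2→col2 (cost 11), row3→col0 (cost 3), row4→col3 (cost 4), row5→col4 (cost 3)
total = 3 + 1 + 11 + 3 + 4 + 3 = 25

Minimum assignment cost: 25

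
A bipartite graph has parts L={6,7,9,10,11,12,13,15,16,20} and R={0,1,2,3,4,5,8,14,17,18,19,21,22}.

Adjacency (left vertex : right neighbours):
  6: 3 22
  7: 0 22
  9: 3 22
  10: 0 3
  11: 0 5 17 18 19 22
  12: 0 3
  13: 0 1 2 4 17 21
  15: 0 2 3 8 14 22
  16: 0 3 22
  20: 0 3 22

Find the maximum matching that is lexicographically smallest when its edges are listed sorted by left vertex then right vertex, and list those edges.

Lex-smallest maximum matching: {(6,3), (7,0), (9,22), (11,5), (13,1), (15,2)}

|M| = 6 (so the lex-smallest maximum matching has 6 edges)
process left vertices in ascending order; for each, take the smallest-labelled available neighbour that still permits 6 edges overall, or leave it unmatched if none does
lex-smallest matching: {6-3, 7-0, 9-22, 11-5, 13-1, 15-2}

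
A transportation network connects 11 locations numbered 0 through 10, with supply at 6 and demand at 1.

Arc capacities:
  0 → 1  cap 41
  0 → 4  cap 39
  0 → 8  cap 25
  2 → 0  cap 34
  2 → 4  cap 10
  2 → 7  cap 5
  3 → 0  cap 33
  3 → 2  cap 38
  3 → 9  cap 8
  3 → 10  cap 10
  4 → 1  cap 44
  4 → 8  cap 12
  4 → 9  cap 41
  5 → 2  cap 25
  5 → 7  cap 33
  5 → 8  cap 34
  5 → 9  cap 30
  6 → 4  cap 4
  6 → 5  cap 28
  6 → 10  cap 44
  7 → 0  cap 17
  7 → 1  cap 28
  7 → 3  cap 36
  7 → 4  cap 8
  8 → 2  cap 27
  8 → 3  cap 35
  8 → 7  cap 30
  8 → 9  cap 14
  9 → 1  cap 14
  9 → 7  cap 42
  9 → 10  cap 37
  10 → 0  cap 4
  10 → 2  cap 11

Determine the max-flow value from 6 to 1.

Maximum flow value: 47

augment #1: 6→4→1 bottleneck 4, total now 4
augment #2: 6→5→7→1 bottleneck 28, total now 32
augment #3: 6→10→0→1 bottleneck 4, total now 36
augment #4: 6→10→2→0→1 bottleneck 11, total now 47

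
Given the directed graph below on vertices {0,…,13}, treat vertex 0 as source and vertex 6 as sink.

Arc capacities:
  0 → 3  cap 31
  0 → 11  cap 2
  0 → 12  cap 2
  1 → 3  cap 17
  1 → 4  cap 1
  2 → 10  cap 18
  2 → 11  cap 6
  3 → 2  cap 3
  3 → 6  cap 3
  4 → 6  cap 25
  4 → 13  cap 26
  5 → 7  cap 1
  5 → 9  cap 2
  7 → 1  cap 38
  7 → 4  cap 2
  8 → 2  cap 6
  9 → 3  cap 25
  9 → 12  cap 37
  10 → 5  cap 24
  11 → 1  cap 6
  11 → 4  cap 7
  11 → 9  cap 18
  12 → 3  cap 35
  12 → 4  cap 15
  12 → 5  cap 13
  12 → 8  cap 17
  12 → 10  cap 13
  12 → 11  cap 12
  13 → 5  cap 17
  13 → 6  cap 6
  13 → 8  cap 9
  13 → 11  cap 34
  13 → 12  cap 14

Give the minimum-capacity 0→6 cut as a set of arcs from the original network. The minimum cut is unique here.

augment #1: 0→3→6 push 3
augment #2: 0→11→4→6 push 2
augment #3: 0→12→4→6 push 2
augment #4: 0→3→2→11→4→6 push 3
max flow = 10; residual-reachable set from 0 gives S-side
cut edges (S→T): {(0,11), (0,12), (3,2), (3,6)} total cap 10

Min-cut arcs: {(0,11), (0,12), (3,2), (3,6)} (total capacity 10)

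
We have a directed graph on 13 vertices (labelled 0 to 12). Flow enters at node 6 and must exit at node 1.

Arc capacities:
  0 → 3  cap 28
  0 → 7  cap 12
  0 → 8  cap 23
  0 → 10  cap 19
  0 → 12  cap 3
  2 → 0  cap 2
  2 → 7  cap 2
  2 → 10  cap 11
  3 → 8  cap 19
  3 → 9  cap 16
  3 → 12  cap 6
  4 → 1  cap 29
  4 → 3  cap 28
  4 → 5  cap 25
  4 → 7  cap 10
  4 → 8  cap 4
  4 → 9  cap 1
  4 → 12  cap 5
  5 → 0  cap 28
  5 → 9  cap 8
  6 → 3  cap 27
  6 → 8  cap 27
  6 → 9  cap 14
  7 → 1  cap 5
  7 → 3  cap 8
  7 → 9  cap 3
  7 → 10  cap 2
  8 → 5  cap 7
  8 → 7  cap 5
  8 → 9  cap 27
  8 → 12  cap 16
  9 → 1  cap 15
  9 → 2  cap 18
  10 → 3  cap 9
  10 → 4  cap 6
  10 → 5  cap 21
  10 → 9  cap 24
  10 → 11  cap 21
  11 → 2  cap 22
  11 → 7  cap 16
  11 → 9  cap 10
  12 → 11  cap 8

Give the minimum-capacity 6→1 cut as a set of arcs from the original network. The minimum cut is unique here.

Min-cut arcs: {(7,1), (9,1), (10,4)} (total capacity 26)

augment #1: 6→9→1 push 14
augment #2: 6→3→9→1 push 1
augment #3: 6→8→7→1 push 5
augment #4: 6→3→9→2→10→4→1 push 6
max flow = 26; residual-reachable set from 6 gives S-side
cut edges (S→T): {(7,1), (9,1), (10,4)} total cap 26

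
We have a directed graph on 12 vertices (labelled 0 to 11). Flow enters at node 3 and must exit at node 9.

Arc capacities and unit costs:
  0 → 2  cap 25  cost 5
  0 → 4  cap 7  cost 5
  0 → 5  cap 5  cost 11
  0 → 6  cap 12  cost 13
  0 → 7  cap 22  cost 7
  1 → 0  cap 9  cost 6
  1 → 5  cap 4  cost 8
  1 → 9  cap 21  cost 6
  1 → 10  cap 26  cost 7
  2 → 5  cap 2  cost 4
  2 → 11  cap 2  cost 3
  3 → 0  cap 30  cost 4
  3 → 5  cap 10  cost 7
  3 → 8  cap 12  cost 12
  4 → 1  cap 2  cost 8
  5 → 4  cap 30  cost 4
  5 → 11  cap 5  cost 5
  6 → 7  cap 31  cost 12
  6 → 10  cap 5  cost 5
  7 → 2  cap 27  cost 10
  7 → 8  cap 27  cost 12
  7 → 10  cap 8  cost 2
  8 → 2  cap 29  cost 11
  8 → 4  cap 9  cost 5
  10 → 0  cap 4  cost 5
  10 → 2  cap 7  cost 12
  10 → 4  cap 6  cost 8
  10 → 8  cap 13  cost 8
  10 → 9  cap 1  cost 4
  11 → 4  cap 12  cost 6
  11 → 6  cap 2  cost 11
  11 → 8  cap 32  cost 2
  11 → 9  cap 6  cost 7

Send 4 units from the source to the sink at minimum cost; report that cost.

shortest-cost path #1: 3→0→7→10→9 push 1 @ unit cost 17 (adds 17)
shortest-cost path #2: 3→5→11→9 push 3 @ unit cost 19 (adds 57)
total cost = 74

Minimum cost for 4 units: 74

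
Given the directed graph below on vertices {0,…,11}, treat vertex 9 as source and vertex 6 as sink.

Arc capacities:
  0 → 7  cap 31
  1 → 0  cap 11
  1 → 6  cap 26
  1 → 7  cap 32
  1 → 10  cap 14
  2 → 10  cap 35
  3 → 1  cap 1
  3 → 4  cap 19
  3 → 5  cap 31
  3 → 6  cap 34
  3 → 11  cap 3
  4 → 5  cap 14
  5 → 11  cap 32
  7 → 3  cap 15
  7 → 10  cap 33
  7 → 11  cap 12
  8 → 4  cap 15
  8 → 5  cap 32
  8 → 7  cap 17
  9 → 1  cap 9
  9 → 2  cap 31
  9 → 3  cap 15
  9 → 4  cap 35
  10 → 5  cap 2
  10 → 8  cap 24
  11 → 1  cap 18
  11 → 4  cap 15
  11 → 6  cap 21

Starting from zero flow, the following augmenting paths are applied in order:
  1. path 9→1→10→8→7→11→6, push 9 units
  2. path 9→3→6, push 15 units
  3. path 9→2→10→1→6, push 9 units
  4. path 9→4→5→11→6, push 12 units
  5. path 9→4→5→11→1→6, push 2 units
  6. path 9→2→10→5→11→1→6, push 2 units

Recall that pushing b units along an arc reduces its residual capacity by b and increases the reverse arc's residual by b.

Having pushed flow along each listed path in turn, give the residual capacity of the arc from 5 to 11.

Residual capacity of (5,11): 16

after path 1 (9→1→10→8→7→11→6, push 9): res(5,11)=32
after path 2 (9→3→6, push 15): res(5,11)=32
after path 3 (9→2→10→1→6, push 9): res(5,11)=32
after path 4 (9→4→5→11→6, push 12): res(5,11)=20
after path 5 (9→4→5→11→1→6, push 2): res(5,11)=18
after path 6 (9→2→10→5→11→1→6, push 2): res(5,11)=16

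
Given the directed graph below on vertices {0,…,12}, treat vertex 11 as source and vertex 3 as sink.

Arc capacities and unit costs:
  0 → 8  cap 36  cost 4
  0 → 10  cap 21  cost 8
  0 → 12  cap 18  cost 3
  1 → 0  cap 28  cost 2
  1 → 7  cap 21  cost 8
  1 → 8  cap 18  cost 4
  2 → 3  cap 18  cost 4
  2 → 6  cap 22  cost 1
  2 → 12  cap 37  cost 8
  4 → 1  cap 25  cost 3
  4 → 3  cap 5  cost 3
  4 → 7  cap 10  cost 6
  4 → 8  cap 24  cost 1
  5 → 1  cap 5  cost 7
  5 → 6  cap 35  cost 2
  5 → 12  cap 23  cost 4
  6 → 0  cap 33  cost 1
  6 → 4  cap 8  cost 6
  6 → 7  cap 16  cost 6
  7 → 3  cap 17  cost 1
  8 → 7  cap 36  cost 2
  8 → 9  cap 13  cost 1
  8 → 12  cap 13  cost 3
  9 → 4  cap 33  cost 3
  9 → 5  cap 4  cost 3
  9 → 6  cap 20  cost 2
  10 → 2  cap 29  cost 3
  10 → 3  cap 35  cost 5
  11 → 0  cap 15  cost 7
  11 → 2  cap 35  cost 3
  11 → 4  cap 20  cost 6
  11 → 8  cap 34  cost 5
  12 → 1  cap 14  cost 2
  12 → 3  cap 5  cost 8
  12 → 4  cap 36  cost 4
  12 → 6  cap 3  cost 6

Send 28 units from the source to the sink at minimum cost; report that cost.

shortest-cost path #1: 11→2→3 push 18 @ unit cost 7 (adds 126)
shortest-cost path #2: 11→8→7→3 push 10 @ unit cost 8 (adds 80)
total cost = 206

Minimum cost for 28 units: 206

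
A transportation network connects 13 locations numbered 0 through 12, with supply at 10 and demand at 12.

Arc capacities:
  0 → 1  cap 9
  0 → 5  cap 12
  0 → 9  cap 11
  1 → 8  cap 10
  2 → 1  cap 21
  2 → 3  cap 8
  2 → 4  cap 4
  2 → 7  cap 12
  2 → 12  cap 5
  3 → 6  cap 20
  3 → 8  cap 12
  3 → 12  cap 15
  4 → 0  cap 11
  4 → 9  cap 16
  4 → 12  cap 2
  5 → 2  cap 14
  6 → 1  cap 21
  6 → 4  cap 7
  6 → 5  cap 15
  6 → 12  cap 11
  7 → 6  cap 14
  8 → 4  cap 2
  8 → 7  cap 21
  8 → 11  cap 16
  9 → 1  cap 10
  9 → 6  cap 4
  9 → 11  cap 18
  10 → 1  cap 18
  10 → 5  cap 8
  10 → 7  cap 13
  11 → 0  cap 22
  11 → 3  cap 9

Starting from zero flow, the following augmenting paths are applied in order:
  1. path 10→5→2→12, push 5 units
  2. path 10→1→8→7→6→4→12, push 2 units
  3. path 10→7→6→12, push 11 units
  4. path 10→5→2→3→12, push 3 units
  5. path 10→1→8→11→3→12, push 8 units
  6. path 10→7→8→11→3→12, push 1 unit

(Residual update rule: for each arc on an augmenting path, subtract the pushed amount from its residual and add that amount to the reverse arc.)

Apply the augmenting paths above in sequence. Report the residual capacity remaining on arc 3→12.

Residual capacity of (3,12): 3

after path 1 (10→5→2→12, push 5): res(3,12)=15
after path 2 (10→1→8→7→6→4→12, push 2): res(3,12)=15
after path 3 (10→7→6→12, push 11): res(3,12)=15
after path 4 (10→5→2→3→12, push 3): res(3,12)=12
after path 5 (10→1→8→11→3→12, push 8): res(3,12)=4
after path 6 (10→7→8→11→3→12, push 1): res(3,12)=3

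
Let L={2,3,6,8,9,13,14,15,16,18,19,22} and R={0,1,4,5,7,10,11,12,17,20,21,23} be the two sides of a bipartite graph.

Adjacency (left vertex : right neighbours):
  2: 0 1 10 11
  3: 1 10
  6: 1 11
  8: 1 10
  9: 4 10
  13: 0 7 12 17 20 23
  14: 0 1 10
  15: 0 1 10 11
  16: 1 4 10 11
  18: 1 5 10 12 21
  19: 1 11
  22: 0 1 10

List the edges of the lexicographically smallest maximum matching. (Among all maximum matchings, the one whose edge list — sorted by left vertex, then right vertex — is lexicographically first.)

Lex-smallest maximum matching: {(2,0), (3,1), (6,11), (8,10), (9,4), (13,7), (18,5)}

|M| = 7 (so the lex-smallest maximum matching has 7 edges)
process left vertices in ascending order; for each, take the smallest-labelled available neighbour that still permits 7 edges overall, or leave it unmatched if none does
lex-smallest matching: {2-0, 3-1, 6-11, 8-10, 9-4, 13-7, 18-5}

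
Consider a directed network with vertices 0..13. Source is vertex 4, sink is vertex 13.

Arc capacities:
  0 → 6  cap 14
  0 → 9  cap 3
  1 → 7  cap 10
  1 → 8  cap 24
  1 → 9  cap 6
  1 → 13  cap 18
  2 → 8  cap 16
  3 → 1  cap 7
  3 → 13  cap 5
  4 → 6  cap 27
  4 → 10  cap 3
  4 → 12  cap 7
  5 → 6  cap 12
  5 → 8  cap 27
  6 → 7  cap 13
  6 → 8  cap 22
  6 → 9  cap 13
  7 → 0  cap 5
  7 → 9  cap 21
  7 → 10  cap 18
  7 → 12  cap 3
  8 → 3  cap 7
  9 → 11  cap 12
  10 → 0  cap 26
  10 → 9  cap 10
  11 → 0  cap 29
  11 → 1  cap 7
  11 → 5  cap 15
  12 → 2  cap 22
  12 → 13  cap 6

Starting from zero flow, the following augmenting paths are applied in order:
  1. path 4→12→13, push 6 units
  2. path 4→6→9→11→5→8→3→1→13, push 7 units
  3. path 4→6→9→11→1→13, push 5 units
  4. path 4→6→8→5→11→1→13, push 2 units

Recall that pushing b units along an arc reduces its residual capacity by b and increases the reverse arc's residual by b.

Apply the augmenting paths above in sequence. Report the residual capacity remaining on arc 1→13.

Residual capacity of (1,13): 4

after path 1 (4→12→13, push 6): res(1,13)=18
after path 2 (4→6→9→11→5→8→3→1→13, push 7): res(1,13)=11
after path 3 (4→6→9→11→1→13, push 5): res(1,13)=6
after path 4 (4→6→8→5→11→1→13, push 2): res(1,13)=4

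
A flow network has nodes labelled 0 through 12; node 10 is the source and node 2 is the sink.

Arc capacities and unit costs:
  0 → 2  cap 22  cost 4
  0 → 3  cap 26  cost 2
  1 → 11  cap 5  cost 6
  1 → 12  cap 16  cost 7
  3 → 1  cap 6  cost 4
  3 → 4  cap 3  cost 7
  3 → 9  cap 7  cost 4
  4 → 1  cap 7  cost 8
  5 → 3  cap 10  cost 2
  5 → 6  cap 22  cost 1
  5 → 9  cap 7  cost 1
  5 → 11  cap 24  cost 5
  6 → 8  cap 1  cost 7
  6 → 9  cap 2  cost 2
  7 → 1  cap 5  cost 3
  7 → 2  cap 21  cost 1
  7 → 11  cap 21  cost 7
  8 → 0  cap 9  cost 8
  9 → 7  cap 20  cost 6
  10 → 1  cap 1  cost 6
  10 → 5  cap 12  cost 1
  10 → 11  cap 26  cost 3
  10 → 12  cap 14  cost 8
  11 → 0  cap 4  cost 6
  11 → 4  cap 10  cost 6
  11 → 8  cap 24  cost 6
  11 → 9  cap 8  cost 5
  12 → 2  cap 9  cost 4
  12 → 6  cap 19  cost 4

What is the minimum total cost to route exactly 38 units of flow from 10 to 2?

Minimum cost for 38 units: 512

shortest-cost path #1: 10→5→9→7→2 push 7 @ unit cost 9 (adds 63)
shortest-cost path #2: 10→5→6→9→7→2 push 2 @ unit cost 11 (adds 22)
shortest-cost path #3: 10→12→2 push 9 @ unit cost 12 (adds 108)
shortest-cost path #4: 10→11→0→2 push 4 @ unit cost 13 (adds 52)
shortest-cost path #5: 10→5→3→9→7→2 push 3 @ unit cost 14 (adds 42)
shortest-cost path #6: 10→11→9→7→2 push 8 @ unit cost 15 (adds 120)
shortest-cost path #7: 10→11→8→0→2 push 5 @ unit cost 21 (adds 105)
total cost = 512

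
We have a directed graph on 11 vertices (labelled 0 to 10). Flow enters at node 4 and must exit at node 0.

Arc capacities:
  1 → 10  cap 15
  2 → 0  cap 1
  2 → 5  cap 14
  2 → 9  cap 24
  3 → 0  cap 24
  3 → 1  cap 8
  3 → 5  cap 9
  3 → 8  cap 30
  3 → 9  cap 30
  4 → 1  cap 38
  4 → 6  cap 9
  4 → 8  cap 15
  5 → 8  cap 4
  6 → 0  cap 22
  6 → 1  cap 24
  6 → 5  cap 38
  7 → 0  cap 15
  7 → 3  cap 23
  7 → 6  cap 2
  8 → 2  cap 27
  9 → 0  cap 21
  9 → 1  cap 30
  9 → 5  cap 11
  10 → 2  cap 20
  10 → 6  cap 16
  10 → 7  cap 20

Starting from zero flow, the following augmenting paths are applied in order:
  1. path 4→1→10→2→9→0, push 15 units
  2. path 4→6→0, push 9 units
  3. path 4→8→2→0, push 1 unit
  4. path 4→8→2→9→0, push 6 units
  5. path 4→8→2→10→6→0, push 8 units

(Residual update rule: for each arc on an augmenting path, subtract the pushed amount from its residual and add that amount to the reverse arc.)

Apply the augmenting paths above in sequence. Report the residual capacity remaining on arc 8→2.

Residual capacity of (8,2): 12

after path 1 (4→1→10→2→9→0, push 15): res(8,2)=27
after path 2 (4→6→0, push 9): res(8,2)=27
after path 3 (4→8→2→0, push 1): res(8,2)=26
after path 4 (4→8→2→9→0, push 6): res(8,2)=20
after path 5 (4→8→2→10→6→0, push 8): res(8,2)=12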